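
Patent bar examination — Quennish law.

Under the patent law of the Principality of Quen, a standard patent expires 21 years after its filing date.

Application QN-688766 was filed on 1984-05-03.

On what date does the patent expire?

Filing date + 21 years → 3 May 2005.

May 3, 2005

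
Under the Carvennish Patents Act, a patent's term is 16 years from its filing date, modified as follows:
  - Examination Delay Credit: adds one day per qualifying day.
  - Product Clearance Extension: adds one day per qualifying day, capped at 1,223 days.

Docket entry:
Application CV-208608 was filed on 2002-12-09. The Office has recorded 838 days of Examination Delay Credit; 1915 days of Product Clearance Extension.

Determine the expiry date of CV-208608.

July 31, 2024

Base term: filing date + 16 years → 9 December 2018.
Examination Delay Credit: +838 days → 26 March 2021.
Product Clearance Extension: 1915 days claimed exceeds the 1223-day cap, so +1223 days → 31 July 2024.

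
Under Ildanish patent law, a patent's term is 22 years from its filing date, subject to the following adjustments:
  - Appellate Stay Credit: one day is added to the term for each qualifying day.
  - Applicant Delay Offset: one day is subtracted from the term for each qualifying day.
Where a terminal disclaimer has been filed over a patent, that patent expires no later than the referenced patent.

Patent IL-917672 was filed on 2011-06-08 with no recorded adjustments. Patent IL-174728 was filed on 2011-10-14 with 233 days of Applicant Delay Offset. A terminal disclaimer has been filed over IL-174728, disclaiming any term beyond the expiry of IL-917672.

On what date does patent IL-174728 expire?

February 23, 2033

Natural term of IL-174728:
  Base: filing + 22 years → 14 October 2033.
  Applicant Delay Offset: −233 days → 23 February 2033.
Expiry of referenced patent IL-917672:
  Base: filing + 22 years → 8 June 2033.
Terminal disclaimer: IL-174728 expires on the earlier of 23 February 2033 and 8 June 2033.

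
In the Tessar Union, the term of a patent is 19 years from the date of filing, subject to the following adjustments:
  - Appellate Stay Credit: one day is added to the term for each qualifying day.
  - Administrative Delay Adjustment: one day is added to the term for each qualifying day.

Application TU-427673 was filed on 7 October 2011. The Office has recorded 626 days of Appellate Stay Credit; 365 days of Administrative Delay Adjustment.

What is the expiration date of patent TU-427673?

June 24, 2033

Base term: filing date + 19 years → 7 October 2030.
Appellate Stay Credit: +626 days → 24 June 2032.
Administrative Delay Adjustment: +365 days → 24 June 2033.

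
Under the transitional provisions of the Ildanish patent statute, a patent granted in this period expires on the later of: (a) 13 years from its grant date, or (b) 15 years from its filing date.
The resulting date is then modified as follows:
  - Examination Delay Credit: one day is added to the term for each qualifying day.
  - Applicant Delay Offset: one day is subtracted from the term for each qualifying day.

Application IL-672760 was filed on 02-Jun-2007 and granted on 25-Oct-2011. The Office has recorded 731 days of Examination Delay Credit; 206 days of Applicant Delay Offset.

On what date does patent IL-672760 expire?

(a) grant + 13 years → 25 October 2024.
(b) filing + 15 years → 2 June 2022.
Later of the two: 25 October 2024.
Examination Delay Credit: +731 days → 26 October 2026.
Applicant Delay Offset: −206 days → 3 April 2026.

2026-04-03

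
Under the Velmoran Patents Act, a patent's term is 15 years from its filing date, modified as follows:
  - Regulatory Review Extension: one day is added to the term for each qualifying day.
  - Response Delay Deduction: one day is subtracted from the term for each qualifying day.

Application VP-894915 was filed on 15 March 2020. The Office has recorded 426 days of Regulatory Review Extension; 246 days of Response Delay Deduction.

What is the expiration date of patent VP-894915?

September 11, 2035

Base term: filing date + 15 years → 15 March 2035.
Regulatory Review Extension: +426 days → 14 May 2036.
Response Delay Deduction: −246 days → 11 September 2035.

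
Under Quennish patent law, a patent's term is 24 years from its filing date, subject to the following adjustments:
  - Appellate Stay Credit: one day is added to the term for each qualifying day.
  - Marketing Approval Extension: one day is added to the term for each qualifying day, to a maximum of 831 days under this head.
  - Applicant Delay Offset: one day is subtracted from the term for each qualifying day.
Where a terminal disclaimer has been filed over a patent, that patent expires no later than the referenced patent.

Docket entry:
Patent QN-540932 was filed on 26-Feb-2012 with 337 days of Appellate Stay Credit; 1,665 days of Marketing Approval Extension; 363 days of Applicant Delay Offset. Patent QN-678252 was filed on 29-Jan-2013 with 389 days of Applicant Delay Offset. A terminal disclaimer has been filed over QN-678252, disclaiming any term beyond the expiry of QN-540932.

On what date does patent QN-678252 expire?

Natural term of QN-678252:
  Base: filing + 24 years → 29 January 2037.
  Applicant Delay Offset: −389 days → 6 January 2036.
Expiry of referenced patent QN-540932:
  Base: filing + 24 years → 26 February 2036.
  Appellate Stay Credit: +337 days → 28 January 2037.
  Marketing Approval Extension: 1665 days claimed exceeds the 831-day cap, so +831 days → 9 May 2039.
  Applicant Delay Offset: −363 days → 11 May 2038.
Terminal disclaimer: QN-678252 expires on the earlier of 6 January 2036 and 11 May 2038.

January 6, 2036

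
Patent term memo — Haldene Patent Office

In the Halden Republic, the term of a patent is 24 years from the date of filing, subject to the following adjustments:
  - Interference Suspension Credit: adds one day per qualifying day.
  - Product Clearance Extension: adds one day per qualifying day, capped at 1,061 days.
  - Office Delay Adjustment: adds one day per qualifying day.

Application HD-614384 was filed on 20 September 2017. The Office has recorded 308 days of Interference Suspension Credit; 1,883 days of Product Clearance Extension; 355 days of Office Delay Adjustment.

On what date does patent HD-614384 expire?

June 10, 2046

Base term: filing date + 24 years → 20 September 2041.
Interference Suspension Credit: +308 days → 25 July 2042.
Product Clearance Extension: 1883 days claimed exceeds the 1061-day cap, so +1061 days → 20 June 2045.
Office Delay Adjustment: +355 days → 10 June 2046.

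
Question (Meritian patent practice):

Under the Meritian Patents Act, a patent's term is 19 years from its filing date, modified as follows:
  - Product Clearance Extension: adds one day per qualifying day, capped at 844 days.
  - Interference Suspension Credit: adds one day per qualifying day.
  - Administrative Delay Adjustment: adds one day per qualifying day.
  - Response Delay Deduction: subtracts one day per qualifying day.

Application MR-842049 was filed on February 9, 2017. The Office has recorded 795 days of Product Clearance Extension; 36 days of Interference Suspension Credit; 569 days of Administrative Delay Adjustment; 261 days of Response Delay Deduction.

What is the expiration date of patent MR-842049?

Base term: filing date + 19 years → 9 February 2036.
Product Clearance Extension: 795 days (within the 844-day cap) → +795 days → 14 April 2038.
Interference Suspension Credit: +36 days → 20 May 2038.
Administrative Delay Adjustment: +569 days → 10 December 2039.
Response Delay Deduction: −261 days → 24 March 2039.

March 24, 2039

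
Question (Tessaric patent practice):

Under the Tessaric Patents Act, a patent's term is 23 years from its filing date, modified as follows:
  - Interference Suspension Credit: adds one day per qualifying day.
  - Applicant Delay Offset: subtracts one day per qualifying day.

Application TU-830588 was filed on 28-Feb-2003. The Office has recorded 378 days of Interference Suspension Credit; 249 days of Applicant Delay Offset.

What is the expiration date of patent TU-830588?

July 7, 2026

Base term: filing date + 23 years → 28 February 2026.
Interference Suspension Credit: +378 days → 13 March 2027.
Applicant Delay Offset: −249 days → 7 July 2026.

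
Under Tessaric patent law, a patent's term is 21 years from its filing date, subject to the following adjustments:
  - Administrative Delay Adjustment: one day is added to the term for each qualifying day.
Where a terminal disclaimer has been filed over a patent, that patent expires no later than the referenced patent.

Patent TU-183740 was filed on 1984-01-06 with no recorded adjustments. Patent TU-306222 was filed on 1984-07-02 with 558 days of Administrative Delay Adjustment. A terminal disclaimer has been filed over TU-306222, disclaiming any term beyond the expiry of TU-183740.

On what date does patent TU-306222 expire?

2005-01-06

Natural term of TU-306222:
  Base: filing + 21 years → 2 July 2005.
  Administrative Delay Adjustment: +558 days → 11 January 2007.
Expiry of referenced patent TU-183740:
  Base: filing + 21 years → 6 January 2005.
Terminal disclaimer: TU-306222 expires on the earlier of 11 January 2007 and 6 January 2005.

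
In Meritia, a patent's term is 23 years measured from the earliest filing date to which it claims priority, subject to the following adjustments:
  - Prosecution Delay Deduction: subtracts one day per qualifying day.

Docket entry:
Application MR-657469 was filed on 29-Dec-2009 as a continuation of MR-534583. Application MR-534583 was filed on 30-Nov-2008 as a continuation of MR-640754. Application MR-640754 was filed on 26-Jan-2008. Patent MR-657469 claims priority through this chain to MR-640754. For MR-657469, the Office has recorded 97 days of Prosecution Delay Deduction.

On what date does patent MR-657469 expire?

2030-10-21

Earliest priority filing: 26 January 2008.
Base term: 26 January 2008 + 23 years → 26 January 2031.
Prosecution Delay Deduction: −97 days → 21 October 2030.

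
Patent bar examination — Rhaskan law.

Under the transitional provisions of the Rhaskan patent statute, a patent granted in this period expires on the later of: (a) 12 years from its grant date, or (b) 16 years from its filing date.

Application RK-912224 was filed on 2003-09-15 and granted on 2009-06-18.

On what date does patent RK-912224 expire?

June 18, 2021

(a) grant + 12 years → 18 June 2021.
(b) filing + 16 years → 15 September 2019.
Later of the two: 18 June 2021.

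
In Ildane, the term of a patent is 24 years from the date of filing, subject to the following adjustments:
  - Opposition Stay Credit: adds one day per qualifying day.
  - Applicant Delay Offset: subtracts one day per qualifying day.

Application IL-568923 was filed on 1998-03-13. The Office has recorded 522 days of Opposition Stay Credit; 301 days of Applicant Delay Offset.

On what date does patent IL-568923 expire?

October 20, 2022

Base term: filing date + 24 years → 13 March 2022.
Opposition Stay Credit: +522 days → 17 August 2023.
Applicant Delay Offset: −301 days → 20 October 2022.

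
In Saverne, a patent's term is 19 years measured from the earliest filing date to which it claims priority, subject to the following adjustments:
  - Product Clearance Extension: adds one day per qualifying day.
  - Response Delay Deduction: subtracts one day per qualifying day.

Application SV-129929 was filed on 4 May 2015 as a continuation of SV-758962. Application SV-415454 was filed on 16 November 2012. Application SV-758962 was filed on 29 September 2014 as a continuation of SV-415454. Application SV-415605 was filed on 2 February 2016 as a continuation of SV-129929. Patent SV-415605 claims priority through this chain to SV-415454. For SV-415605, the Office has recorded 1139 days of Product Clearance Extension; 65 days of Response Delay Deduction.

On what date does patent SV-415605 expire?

October 25, 2034

Earliest priority filing: 16 November 2012.
Base term: 16 November 2012 + 19 years → 16 November 2031.
Product Clearance Extension: +1139 days → 29 December 2034.
Response Delay Deduction: −65 days → 25 October 2034.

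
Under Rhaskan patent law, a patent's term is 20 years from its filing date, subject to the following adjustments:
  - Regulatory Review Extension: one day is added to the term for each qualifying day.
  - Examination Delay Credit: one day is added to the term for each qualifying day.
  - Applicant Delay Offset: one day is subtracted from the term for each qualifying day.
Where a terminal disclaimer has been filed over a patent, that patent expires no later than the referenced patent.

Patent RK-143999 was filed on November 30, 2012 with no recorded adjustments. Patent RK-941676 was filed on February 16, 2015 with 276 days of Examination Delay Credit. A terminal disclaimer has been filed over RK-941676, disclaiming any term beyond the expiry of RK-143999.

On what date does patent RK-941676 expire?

2032-11-30

Natural term of RK-941676:
  Base: filing + 20 years → 16 February 2035.
  Examination Delay Credit: +276 days → 19 November 2035.
Expiry of referenced patent RK-143999:
  Base: filing + 20 years → 30 November 2032.
Terminal disclaimer: RK-941676 expires on the earlier of 19 November 2035 and 30 November 2032.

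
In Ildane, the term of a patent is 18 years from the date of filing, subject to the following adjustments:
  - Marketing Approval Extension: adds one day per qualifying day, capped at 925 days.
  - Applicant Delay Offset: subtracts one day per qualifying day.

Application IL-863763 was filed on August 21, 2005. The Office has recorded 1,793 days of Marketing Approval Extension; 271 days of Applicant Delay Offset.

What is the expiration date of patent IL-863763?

Base term: filing date + 18 years → 21 August 2023.
Marketing Approval Extension: 1793 days claimed exceeds the 925-day cap, so +925 days → 3 March 2026.
Applicant Delay Offset: −271 days → 5 June 2025.

June 5, 2025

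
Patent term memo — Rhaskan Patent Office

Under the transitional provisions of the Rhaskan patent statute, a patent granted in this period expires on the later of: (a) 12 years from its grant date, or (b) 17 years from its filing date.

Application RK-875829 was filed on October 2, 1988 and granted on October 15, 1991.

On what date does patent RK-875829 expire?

(a) grant + 12 years → 15 October 2003.
(b) filing + 17 years → 2 October 2005.
Later of the two: 2 October 2005.

October 2, 2005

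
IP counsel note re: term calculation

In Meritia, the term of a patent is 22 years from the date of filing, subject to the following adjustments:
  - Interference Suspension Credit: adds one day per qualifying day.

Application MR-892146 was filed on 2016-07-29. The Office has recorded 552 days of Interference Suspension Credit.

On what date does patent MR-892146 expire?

Base term: filing date + 22 years → 29 July 2038.
Interference Suspension Credit: +552 days → 1 February 2040.

2040-02-01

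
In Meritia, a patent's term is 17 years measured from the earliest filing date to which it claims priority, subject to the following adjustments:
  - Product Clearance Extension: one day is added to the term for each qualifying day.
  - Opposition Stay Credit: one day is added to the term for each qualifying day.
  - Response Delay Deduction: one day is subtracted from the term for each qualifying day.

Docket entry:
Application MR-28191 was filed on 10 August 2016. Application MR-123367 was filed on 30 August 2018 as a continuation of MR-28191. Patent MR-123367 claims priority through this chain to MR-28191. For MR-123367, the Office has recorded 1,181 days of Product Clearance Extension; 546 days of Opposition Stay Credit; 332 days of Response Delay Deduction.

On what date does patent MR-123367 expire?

Earliest priority filing: 10 August 2016.
Base term: 10 August 2016 + 17 years → 10 August 2033.
Product Clearance Extension: +1181 days → 3 November 2036.
Opposition Stay Credit: +546 days → 3 May 2038.
Response Delay Deduction: −332 days → 5 June 2037.

June 5, 2037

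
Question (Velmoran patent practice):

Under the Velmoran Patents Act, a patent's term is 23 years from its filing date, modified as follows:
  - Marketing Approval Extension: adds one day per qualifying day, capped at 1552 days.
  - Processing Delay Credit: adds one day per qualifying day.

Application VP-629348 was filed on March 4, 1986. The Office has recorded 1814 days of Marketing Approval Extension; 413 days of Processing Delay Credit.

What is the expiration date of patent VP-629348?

2014-07-21

Base term: filing date + 23 years → 4 March 2009.
Marketing Approval Extension: 1814 days claimed exceeds the 1552-day cap, so +1552 days → 3 June 2013.
Processing Delay Credit: +413 days → 21 July 2014.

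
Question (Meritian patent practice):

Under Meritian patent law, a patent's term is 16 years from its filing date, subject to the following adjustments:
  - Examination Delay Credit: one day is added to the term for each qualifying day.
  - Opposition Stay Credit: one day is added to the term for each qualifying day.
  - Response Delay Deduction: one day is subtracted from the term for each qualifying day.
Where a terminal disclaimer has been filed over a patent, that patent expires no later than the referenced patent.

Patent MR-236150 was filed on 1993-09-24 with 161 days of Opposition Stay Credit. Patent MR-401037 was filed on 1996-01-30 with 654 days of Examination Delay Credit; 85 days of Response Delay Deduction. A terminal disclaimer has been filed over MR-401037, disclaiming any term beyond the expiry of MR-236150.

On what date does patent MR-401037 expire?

March 4, 2010

Natural term of MR-401037:
  Base: filing + 16 years → 30 January 2012.
  Examination Delay Credit: +654 days → 14 November 2013.
  Response Delay Deduction: −85 days → 21 August 2013.
Expiry of referenced patent MR-236150:
  Base: filing + 16 years → 24 September 2009.
  Opposition Stay Credit: +161 days → 4 March 2010.
Terminal disclaimer: MR-401037 expires on the earlier of 21 August 2013 and 4 March 2010.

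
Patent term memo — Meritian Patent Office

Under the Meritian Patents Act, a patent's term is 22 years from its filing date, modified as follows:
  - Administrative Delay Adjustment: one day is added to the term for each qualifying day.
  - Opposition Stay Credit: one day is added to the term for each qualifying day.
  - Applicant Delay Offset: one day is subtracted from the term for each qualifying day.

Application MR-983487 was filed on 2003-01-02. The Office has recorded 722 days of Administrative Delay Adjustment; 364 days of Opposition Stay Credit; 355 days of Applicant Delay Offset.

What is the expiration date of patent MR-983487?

Base term: filing date + 22 years → 2 January 2025.
Administrative Delay Adjustment: +722 days → 25 December 2026.
Opposition Stay Credit: +364 days → 24 December 2027.
Applicant Delay Offset: −355 days → 3 January 2027.

2027-01-03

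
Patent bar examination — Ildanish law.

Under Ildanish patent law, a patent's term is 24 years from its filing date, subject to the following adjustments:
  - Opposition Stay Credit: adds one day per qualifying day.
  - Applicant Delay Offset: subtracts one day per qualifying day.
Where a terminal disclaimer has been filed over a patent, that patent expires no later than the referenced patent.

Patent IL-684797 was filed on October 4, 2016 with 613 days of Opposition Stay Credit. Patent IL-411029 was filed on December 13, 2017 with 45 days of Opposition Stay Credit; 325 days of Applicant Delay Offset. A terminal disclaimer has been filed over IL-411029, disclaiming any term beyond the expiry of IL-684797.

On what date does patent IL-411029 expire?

March 8, 2041

Natural term of IL-411029:
  Base: filing + 24 years → 13 December 2041.
  Opposition Stay Credit: +45 days → 27 January 2042.
  Applicant Delay Offset: −325 days → 8 March 2041.
Expiry of referenced patent IL-684797:
  Base: filing + 24 years → 4 October 2040.
  Opposition Stay Credit: +613 days → 9 June 2042.
Terminal disclaimer: IL-411029 expires on the earlier of 8 March 2041 and 9 June 2042.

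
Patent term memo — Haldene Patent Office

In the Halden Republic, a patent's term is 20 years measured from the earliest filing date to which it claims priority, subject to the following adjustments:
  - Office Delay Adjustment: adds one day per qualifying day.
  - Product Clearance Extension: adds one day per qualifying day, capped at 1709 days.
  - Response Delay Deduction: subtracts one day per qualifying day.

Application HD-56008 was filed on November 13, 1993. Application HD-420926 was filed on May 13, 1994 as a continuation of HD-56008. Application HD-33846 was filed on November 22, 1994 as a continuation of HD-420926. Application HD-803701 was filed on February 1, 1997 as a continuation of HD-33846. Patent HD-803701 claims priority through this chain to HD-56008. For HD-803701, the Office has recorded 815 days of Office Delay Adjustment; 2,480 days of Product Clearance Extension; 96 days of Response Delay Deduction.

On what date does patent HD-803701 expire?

Earliest priority filing: 13 November 1993.
Base term: 13 November 1993 + 20 years → 13 November 2013.
Office Delay Adjustment: +815 days → 6 February 2016.
Product Clearance Extension: 2480 days claimed exceeds the 1709-day cap, so +1709 days → 11 October 2020.
Response Delay Deduction: −96 days → 7 July 2020.

July 7, 2020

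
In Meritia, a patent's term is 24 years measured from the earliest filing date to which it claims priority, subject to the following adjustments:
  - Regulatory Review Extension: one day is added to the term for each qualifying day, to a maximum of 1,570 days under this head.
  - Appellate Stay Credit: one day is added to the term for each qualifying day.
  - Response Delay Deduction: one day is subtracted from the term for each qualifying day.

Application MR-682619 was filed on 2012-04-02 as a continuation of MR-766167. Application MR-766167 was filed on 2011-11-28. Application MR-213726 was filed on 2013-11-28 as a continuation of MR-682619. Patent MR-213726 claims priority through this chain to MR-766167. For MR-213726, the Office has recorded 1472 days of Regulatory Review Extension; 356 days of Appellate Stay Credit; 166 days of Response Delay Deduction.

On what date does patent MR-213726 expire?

June 16, 2040

Earliest priority filing: 28 November 2011.
Base term: 28 November 2011 + 24 years → 28 November 2035.
Regulatory Review Extension: 1472 days (within the 1570-day cap) → +1472 days → 9 December 2039.
Appellate Stay Credit: +356 days → 29 November 2040.
Response Delay Deduction: −166 days → 16 June 2040.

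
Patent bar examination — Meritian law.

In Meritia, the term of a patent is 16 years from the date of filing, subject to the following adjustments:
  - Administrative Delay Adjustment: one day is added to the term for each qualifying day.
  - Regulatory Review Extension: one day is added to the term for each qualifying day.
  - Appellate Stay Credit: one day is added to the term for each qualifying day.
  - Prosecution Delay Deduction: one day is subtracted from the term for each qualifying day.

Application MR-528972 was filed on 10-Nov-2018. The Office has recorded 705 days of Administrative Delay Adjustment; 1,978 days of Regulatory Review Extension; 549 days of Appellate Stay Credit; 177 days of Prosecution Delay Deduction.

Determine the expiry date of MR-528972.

2043-03-23

Base term: filing date + 16 years → 10 November 2034.
Administrative Delay Adjustment: +705 days → 15 October 2036.
Regulatory Review Extension: +1978 days → 16 March 2042.
Appellate Stay Credit: +549 days → 16 September 2043.
Prosecution Delay Deduction: −177 days → 23 March 2043.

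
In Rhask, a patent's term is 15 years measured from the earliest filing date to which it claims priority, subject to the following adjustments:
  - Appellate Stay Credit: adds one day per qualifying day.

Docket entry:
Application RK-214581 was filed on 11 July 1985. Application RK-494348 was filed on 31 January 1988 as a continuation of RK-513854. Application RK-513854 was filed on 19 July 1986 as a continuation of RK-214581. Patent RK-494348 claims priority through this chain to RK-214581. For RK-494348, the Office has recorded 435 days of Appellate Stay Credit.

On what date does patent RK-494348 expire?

2001-09-19

Earliest priority filing: 11 July 1985.
Base term: 11 July 1985 + 15 years → 11 July 2000.
Appellate Stay Credit: +435 days → 19 September 2001.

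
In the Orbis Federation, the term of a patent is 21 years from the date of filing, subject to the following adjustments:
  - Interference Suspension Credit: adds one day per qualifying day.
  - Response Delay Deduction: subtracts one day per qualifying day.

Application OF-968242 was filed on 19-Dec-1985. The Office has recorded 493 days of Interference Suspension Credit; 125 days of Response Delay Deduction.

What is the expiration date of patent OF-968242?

2007-12-22

Base term: filing date + 21 years → 19 December 2006.
Interference Suspension Credit: +493 days → 25 April 2008.
Response Delay Deduction: −125 days → 22 December 2007.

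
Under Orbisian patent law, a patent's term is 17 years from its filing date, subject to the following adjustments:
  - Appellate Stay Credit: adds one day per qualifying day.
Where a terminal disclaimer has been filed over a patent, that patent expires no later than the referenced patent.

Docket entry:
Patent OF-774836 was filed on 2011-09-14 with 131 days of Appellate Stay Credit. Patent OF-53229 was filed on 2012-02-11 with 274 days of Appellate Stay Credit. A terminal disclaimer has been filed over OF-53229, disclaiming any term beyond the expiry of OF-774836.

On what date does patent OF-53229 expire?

2029-01-23

Natural term of OF-53229:
  Base: filing + 17 years → 11 February 2029.
  Appellate Stay Credit: +274 days → 12 November 2029.
Expiry of referenced patent OF-774836:
  Base: filing + 17 years → 14 September 2028.
  Appellate Stay Credit: +131 days → 23 January 2029.
Terminal disclaimer: OF-53229 expires on the earlier of 12 November 2029 and 23 January 2029.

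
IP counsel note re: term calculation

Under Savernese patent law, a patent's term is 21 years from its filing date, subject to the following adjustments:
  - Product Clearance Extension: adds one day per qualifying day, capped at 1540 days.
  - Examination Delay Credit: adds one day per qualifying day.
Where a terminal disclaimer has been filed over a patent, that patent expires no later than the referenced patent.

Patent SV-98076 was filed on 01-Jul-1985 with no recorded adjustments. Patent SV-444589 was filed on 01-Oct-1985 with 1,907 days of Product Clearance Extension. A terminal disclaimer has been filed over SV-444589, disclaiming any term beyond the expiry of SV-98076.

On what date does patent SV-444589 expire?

Natural term of SV-444589:
  Base: filing + 21 years → 1 October 2006.
  Product Clearance Extension: 1907 days claimed exceeds the 1540-day cap, so +1540 days → 19 December 2010.
Expiry of referenced patent SV-98076:
  Base: filing + 21 years → 1 July 2006.
Terminal disclaimer: SV-444589 expires on the earlier of 19 December 2010 and 1 July 2006.

2006-07-01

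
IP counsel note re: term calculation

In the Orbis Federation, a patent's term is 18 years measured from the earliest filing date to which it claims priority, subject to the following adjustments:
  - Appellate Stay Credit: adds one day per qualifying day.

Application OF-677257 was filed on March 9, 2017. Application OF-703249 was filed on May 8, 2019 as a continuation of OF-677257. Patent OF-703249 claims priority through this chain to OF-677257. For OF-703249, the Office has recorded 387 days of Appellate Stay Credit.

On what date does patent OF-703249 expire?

Earliest priority filing: 9 March 2017.
Base term: 9 March 2017 + 18 years → 9 March 2035.
Appellate Stay Credit: +387 days → 30 March 2036.

2036-03-30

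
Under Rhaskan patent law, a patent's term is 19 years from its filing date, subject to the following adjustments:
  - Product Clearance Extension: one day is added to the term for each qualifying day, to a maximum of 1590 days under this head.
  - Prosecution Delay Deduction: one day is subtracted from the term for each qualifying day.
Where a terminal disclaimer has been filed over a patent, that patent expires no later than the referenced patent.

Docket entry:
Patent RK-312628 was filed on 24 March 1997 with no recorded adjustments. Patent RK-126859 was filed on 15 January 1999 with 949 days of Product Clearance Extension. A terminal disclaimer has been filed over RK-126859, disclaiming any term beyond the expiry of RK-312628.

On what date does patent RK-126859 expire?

2016-03-24

Natural term of RK-126859:
  Base: filing + 19 years → 15 January 2018.
  Product Clearance Extension: 949 days (within the 1590-day cap) → +949 days → 21 August 2020.
Expiry of referenced patent RK-312628:
  Base: filing + 19 years → 24 March 2016.
Terminal disclaimer: RK-126859 expires on the earlier of 21 August 2020 and 24 March 2016.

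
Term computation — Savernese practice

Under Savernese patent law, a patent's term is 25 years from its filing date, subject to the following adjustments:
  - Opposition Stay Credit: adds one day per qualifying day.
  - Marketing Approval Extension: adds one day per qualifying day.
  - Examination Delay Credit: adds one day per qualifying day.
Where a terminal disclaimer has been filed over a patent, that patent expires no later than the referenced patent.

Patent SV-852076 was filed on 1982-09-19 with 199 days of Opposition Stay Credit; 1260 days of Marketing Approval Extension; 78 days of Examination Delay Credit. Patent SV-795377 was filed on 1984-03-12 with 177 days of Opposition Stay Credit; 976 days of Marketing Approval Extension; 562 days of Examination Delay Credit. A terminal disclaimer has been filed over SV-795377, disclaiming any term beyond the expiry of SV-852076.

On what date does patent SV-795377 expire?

Natural term of SV-795377:
  Base: filing + 25 years → 12 March 2009.
  Opposition Stay Credit: +177 days → 5 September 2009.
  Marketing Approval Extension: +976 days → 8 May 2012.
  Examination Delay Credit: +562 days → 21 November 2013.
Expiry of referenced patent SV-852076:
  Base: filing + 25 years → 19 September 2007.
  Opposition Stay Credit: +199 days → 5 April 2008.
  Marketing Approval Extension: +1260 days → 17 September 2011.
  Examination Delay Credit: +78 days → 4 December 2011.
Terminal disclaimer: SV-795377 expires on the earlier of 21 November 2013 and 4 December 2011.

2011-12-04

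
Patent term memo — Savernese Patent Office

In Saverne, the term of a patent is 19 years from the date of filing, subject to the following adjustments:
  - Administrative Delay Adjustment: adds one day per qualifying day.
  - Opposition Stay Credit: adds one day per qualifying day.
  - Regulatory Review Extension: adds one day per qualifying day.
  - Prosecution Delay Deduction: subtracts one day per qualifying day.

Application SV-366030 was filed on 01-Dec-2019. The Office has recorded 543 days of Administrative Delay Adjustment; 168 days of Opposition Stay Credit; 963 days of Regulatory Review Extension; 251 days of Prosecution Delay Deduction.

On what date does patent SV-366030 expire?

Base term: filing date + 19 years → 1 December 2038.
Administrative Delay Adjustment: +543 days → 27 May 2040.
Opposition Stay Credit: +168 days → 11 November 2040.
Regulatory Review Extension: +963 days → 2 July 2043.
Prosecution Delay Deduction: −251 days → 24 October 2042.

2042-10-24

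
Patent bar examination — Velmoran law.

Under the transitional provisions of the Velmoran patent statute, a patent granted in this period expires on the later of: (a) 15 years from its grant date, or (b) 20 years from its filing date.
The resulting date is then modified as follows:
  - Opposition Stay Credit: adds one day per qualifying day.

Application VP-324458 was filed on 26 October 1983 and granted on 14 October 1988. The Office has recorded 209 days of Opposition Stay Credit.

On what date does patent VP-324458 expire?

(a) grant + 15 years → 14 October 2003.
(b) filing + 20 years → 26 October 2003.
Later of the two: 26 October 2003.
Opposition Stay Credit: +209 days → 22 May 2004.

2004-05-22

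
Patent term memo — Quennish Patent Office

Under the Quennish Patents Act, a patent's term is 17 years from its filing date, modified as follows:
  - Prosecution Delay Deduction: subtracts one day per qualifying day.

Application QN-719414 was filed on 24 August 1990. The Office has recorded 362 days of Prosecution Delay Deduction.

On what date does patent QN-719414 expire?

Base term: filing date + 17 years → 24 August 2007.
Prosecution Delay Deduction: −362 days → 27 August 2006.

August 27, 2006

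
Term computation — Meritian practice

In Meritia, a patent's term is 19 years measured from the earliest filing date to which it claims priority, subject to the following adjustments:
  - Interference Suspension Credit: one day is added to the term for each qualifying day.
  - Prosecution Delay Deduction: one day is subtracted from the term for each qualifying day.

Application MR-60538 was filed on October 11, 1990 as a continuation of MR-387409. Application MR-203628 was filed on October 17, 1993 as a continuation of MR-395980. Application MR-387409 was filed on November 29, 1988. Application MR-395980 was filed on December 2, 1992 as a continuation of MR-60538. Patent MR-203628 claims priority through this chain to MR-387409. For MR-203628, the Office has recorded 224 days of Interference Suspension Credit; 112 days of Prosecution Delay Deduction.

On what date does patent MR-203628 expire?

March 20, 2008

Earliest priority filing: 29 November 1988.
Base term: 29 November 1988 + 19 years → 29 November 2007.
Interference Suspension Credit: +224 days → 10 July 2008.
Prosecution Delay Deduction: −112 days → 20 March 2008.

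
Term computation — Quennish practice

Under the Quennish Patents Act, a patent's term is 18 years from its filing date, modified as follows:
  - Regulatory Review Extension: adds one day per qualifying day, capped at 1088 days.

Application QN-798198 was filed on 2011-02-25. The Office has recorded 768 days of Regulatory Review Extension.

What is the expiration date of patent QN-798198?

Base term: filing date + 18 years → 25 February 2029.
Regulatory Review Extension: 768 days (within the 1088-day cap) → +768 days → 4 April 2031.

2031-04-04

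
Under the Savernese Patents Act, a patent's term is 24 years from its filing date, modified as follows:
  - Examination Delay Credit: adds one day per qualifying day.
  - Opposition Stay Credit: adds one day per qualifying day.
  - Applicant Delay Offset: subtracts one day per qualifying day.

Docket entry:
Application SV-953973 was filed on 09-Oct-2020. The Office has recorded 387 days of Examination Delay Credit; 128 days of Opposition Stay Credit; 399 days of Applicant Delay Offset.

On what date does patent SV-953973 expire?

February 2, 2045

Base term: filing date + 24 years → 9 October 2044.
Examination Delay Credit: +387 days → 31 October 2045.
Opposition Stay Credit: +128 days → 8 March 2046.
Applicant Delay Offset: −399 days → 2 February 2045.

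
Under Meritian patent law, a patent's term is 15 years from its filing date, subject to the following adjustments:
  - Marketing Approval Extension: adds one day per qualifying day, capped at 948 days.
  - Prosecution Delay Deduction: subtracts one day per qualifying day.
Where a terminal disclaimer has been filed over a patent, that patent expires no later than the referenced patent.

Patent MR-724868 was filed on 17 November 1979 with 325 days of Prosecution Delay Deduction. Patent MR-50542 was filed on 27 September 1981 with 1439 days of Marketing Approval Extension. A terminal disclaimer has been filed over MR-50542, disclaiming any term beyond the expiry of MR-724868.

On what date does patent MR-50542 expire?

Natural term of MR-50542:
  Base: filing + 15 years → 27 September 1996.
  Marketing Approval Extension: 1439 days claimed exceeds the 948-day cap, so +948 days → 3 May 1999.
Expiry of referenced patent MR-724868:
  Base: filing + 15 years → 17 November 1994.
  Prosecution Delay Deduction: −325 days → 27 December 1993.
Terminal disclaimer: MR-50542 expires on the earlier of 3 May 1999 and 27 December 1993.

1993-12-27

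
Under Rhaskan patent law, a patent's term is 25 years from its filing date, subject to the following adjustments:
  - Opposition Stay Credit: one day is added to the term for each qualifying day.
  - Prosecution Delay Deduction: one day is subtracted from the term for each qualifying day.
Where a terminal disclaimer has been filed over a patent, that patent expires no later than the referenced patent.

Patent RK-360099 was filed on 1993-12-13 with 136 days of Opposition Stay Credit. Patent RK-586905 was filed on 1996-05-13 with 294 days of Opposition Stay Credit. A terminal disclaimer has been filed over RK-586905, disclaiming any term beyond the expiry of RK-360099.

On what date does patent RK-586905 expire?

2019-04-28

Natural term of RK-586905:
  Base: filing + 25 years → 13 May 2021.
  Opposition Stay Credit: +294 days → 3 March 2022.
Expiry of referenced patent RK-360099:
  Base: filing + 25 years → 13 December 2018.
  Opposition Stay Credit: +136 days → 28 April 2019.
Terminal disclaimer: RK-586905 expires on the earlier of 3 March 2022 and 28 April 2019.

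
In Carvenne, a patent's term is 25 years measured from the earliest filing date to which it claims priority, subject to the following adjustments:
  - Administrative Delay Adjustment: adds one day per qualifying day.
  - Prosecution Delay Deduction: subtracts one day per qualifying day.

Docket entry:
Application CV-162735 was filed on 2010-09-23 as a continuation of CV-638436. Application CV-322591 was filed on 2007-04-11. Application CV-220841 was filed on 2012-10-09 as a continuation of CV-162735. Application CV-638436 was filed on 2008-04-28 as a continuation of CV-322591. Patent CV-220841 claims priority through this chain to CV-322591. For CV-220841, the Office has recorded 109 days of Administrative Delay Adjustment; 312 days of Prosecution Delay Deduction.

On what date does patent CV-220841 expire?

Earliest priority filing: 11 April 2007.
Base term: 11 April 2007 + 25 years → 11 April 2032.
Administrative Delay Adjustment: +109 days → 29 July 2032.
Prosecution Delay Deduction: −312 days → 21 September 2031.

September 21, 2031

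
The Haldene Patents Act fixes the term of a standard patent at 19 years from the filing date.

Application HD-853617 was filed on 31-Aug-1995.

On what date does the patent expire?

Filing date + 19 years → 31 August 2014.

2014-08-31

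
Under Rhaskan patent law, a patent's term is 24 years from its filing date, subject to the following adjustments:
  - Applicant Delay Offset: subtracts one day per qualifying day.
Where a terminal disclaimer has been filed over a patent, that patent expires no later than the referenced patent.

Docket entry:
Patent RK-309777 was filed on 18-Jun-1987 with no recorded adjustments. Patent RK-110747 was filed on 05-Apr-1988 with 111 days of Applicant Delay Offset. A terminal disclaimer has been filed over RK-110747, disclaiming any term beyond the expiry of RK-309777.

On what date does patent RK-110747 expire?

Natural term of RK-110747:
  Base: filing + 24 years → 5 April 2012.
  Applicant Delay Offset: −111 days → 16 December 2011.
Expiry of referenced patent RK-309777:
  Base: filing + 24 years → 18 June 2011.
Terminal disclaimer: RK-110747 expires on the earlier of 16 December 2011 and 18 June 2011.

2011-06-18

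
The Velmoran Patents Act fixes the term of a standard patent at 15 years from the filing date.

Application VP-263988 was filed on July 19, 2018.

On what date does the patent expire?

Filing date + 15 years → 19 July 2033.

July 19, 2033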